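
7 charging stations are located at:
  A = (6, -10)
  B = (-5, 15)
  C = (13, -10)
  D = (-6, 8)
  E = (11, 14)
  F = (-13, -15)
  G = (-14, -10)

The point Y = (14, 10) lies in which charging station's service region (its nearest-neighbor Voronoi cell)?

E

Compare squared distances (the ordering matches that of the actual distances):
|YA|² = 64 + 400 = 464
|YB|² = 361 + 25 = 386
|YC|² = 1 + 400 = 401
|YD|² = 400 + 4 = 404
|YE|² = 9 + 16 = 25
|YF|² = 729 + 625 = 1354
|YG|² = 784 + 400 = 1184
Minimum is at E.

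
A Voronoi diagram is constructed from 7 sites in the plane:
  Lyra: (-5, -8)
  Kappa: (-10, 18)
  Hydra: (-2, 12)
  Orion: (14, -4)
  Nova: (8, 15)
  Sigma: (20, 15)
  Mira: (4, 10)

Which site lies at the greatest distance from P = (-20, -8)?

Since √ is increasing, it suffices to compare squared distances:
d²(P, Lyra) = (-20−(-5))² + (-8−(-8))² = 225 + 0 = 225
d²(P, Kappa) = (-20−(-10))² + (-8−18)² = 100 + 676 = 776
d²(P, Hydra) = (-20−(-2))² + (-8−12)² = 324 + 400 = 724
d²(P, Orion) = (-20−14)² + (-8−(-4))² = 1156 + 16 = 1172
d²(P, Nova) = (-20−8)² + (-8−15)² = 784 + 529 = 1313
d²(P, Sigma) = (-20−20)² + (-8−15)² = 1600 + 529 = 2129
d²(P, Mira) = (-20−4)² + (-8−10)² = 576 + 324 = 900
The largest is to Sigma.

Sigma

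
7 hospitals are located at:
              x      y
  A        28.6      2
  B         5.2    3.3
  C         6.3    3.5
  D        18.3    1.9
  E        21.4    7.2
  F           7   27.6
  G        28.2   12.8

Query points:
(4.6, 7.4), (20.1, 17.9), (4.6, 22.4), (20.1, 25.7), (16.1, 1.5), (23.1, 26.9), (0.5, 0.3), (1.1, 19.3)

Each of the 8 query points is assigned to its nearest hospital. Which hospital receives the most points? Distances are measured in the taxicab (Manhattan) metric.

(4.6, 7.4) — d to each: A:29.4, B:4.7, C:5.6, D:19.2, E:17, F:22.6, G:29 → nearest is B
(20.1, 17.9) — d to each: A:24.4, B:29.5, C:28.2, D:17.8, E:12, F:22.8, G:13.2 → nearest is E
(4.6, 22.4) — d to each: A:44.4, B:19.7, C:20.6, D:34.2, E:32, F:7.6, G:33.2 → nearest is F
(20.1, 25.7) — d to each: A:32.2, B:37.3, C:36, D:25.6, E:19.8, F:15, G:21 → nearest is F
(16.1, 1.5) — d to each: A:13, B:12.7, C:11.8, D:2.6, E:11, F:35.2, G:23.4 → nearest is D
(23.1, 26.9) — d to each: A:30.4, B:41.5, C:40.2, D:29.8, E:21.4, F:16.8, G:19.2 → nearest is F
(0.5, 0.3) — d to each: A:29.8, B:7.7, C:9, D:19.4, E:27.8, F:33.8, G:40.2 → nearest is B
(1.1, 19.3) — d to each: A:44.8, B:20.1, C:21, D:34.6, E:32.4, F:14.2, G:33.6 → nearest is F
Tally — B:2, D:1, E:1, F:4. F captures the most (4).

F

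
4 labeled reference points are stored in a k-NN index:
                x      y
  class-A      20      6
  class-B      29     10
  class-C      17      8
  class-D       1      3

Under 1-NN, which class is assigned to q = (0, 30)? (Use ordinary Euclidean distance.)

class-D

Since √ is increasing, it suffices to compare squared distances:
d²(q, class-A) = 400 + 576 = 976
d²(q, class-B) = 841 + 400 = 1241
d²(q, class-C) = 289 + 484 = 773
d²(q, class-D) = 1 + 729 = 730
The smallest is to class-D, so q lies in the Voronoi region of class-D.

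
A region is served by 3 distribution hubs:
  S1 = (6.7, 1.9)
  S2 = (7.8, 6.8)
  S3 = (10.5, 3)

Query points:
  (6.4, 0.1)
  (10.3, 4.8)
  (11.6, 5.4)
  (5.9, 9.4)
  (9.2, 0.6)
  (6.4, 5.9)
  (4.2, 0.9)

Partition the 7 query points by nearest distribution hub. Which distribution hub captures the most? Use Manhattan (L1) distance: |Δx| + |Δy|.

(6.4, 0.1) — d to each: S1:2.1, S2:8.1, S3:7 → nearest is S1
(10.3, 4.8) — d to each: S1:6.5, S2:4.5, S3:2 → nearest is S3
(11.6, 5.4) — d to each: S1:8.4, S2:5.2, S3:3.5 → nearest is S3
(5.9, 9.4) — d to each: S1:8.3, S2:4.5, S3:11 → nearest is S2
(9.2, 0.6) — d to each: S1:3.8, S2:7.6, S3:3.7 → nearest is S3
(6.4, 5.9) — d to each: S1:4.3, S2:2.3, S3:7 → nearest is S2
(4.2, 0.9) — d to each: S1:3.5, S2:9.5, S3:8.4 → nearest is S1
Tally — S1:2, S2:2, S3:3. S3 captures the most (3).

S3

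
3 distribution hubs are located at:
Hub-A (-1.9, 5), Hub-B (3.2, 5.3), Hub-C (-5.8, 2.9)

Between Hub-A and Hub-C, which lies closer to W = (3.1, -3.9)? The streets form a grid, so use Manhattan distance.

Hub-A

d(W, Hub-A) = |3.1−(-1.9)| + |-3.9−5| = 5 + 8.9 = 13.9
d(W, Hub-C) = |3.1−(-5.8)| + |-3.9−2.9| = 8.9 + 6.8 = 15.7
13.9 < 15.7, so Hub-A is closer.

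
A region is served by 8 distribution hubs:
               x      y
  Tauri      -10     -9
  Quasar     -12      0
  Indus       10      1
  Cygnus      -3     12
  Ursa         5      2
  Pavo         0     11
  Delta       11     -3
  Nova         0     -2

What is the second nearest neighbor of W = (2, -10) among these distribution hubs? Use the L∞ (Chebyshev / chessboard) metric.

Delta

d(W, Tauri) = max(12, 1) = 12
d(W, Quasar) = max(14, 10) = 14
d(W, Indus) = max(8, 11) = 11
d(W, Cygnus) = max(5, 22) = 22
d(W, Ursa) = max(3, 12) = 12
d(W, Pavo) = max(2, 21) = 21
d(W, Delta) = max(9, 7) = 9
d(W, Nova) = max(2, 8) = 8
Sorted ascending: Nova, Delta, Indus, … — the second-nearest is Delta.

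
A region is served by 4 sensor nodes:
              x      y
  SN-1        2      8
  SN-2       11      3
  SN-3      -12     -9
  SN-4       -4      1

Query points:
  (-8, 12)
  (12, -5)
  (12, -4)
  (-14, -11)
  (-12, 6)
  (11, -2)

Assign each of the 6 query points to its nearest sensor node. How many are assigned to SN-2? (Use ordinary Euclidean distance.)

(-8, 12) — d² to each: SN-1:116, SN-2:442, SN-3:457, SN-4:137 → nearest is SN-1
(12, -5) — d² to each: SN-1:269, SN-2:65, SN-3:592, SN-4:292 → nearest is SN-2
(12, -4) — d² to each: SN-1:244, SN-2:50, SN-3:601, SN-4:281 → nearest is SN-2
(-14, -11) — d² to each: SN-1:617, SN-2:821, SN-3:8, SN-4:244 → nearest is SN-3
(-12, 6) — d² to each: SN-1:200, SN-2:538, SN-3:225, SN-4:89 → nearest is SN-4
(11, -2) — d² to each: SN-1:181, SN-2:25, SN-3:578, SN-4:234 → nearest is SN-2
3 of the 6 points have SN-2 as nearest.

3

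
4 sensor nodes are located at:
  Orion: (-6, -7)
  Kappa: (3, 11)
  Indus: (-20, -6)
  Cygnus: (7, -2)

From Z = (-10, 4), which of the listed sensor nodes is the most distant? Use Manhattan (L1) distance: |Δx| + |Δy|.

Cygnus

d(Z, Orion) = |-10−(-6)| + |4−(-7)| = 4 + 11 = 15
d(Z, Kappa) = |-10−3| + |4−11| = 13 + 7 = 20
d(Z, Indus) = |-10−(-20)| + |4−(-6)| = 10 + 10 = 20
d(Z, Cygnus) = |-10−7| + |4−(-2)| = 17 + 6 = 23
The largest is to Cygnus.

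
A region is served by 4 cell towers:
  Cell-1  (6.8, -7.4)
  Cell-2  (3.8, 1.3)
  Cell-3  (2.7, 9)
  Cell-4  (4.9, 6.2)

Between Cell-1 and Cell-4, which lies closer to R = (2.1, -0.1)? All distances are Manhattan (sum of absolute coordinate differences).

Cell-4

d(R, Cell-1) = |2.1−6.8| + |-0.1−(-7.4)| = 4.7 + 7.3 = 12
d(R, Cell-4) = |2.1−4.9| + |-0.1−6.2| = 2.8 + 6.3 = 9.1
12 > 9.1, so Cell-4 is closer.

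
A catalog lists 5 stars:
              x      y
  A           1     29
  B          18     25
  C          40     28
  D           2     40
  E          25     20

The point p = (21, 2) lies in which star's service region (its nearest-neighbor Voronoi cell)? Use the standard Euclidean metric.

E

Since √ is increasing, it suffices to compare squared distances:
|pA|² = (21−1)² + (2−29)² = 400 + 729 = 1129
|pB|² = (21−18)² + (2−25)² = 9 + 529 = 538
|pC|² = (21−40)² + (2−28)² = 361 + 676 = 1037
|pD|² = (21−2)² + (2−40)² = 361 + 1444 = 1805
|pE|² = (21−25)² + (2−20)² = 16 + 324 = 340
Minimum is at E.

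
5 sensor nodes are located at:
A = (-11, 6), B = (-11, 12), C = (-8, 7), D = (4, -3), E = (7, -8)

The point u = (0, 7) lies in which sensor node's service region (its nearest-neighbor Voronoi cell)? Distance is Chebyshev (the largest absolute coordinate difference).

d(u,A) = max(11, 1) = 11
d(u,B) = max(11, 5) = 11
d(u,C) = max(8, 0) = 8
d(u,D) = max(4, 10) = 10
d(u,E) = max(7, 15) = 15
C is nearest.

C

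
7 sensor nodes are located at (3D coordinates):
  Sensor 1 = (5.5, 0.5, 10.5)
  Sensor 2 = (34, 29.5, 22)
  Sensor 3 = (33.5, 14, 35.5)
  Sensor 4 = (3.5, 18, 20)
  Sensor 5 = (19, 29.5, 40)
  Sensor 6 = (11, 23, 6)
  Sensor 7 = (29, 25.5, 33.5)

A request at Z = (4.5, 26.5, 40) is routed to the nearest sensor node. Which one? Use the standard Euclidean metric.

Since √ is increasing, it suffices to compare squared distances:
d²(Z, Sensor 1) = (4.5−5.5)² + (26.5−0.5)² + (40−10.5)² = 1 + 676 + 870.25 = 1547.25
d²(Z, Sensor 2) = (4.5−34)² + (26.5−29.5)² + (40−22)² = 870.25 + 9 + 324 = 1203.25
d²(Z, Sensor 3) = (4.5−33.5)² + (26.5−14)² + (40−35.5)² = 841 + 156.25 + 20.25 = 1017.5
d²(Z, Sensor 4) = (4.5−3.5)² + (26.5−18)² + (40−20)² = 1 + 72.25 + 400 = 473.25
d²(Z, Sensor 5) = (4.5−19)² + (26.5−29.5)² + (40−40)² = 210.25 + 9 + 0 = 219.25
d²(Z, Sensor 6) = (4.5−11)² + (26.5−23)² + (40−6)² = 42.25 + 12.25 + 1156 = 1210.5
d²(Z, Sensor 7) = (4.5−29)² + (26.5−25.5)² + (40−33.5)² = 600.25 + 1 + 42.25 = 643.5
Sensor 5 is nearest.

Sensor 5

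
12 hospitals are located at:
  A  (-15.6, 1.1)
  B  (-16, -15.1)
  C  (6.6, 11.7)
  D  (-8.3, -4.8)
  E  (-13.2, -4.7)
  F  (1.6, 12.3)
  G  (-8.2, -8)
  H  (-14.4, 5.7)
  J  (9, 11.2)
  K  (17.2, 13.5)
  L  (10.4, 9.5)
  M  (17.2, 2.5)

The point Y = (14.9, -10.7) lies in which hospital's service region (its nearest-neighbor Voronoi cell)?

Compare squared distances (the ordering matches that of the actual distances):
|YA|² = (14.9−(-15.6))² + (-10.7−1.1)² = 930.25 + 139.24 = 1069.49
|YB|² = (14.9−(-16))² + (-10.7−(-15.1))² = 954.81 + 19.36 = 974.17
|YC|² = (14.9−6.6)² + (-10.7−11.7)² = 68.89 + 501.76 = 570.65
|YD|² = (14.9−(-8.3))² + (-10.7−(-4.8))² = 538.24 + 34.81 = 573.05
|YE|² = (14.9−(-13.2))² + (-10.7−(-4.7))² = 789.61 + 36 = 825.61
|YF|² = (14.9−1.6)² + (-10.7−12.3)² = 176.89 + 529 = 705.89
|YG|² = (14.9−(-8.2))² + (-10.7−(-8))² = 533.61 + 7.29 = 540.9
|YH|² = (14.9−(-14.4))² + (-10.7−5.7)² = 858.49 + 268.96 = 1127.45
|YJ|² = (14.9−9)² + (-10.7−11.2)² = 34.81 + 479.61 = 514.42
|YK|² = (14.9−17.2)² + (-10.7−13.5)² = 5.29 + 585.64 = 590.93
|YL|² = (14.9−10.4)² + (-10.7−9.5)² = 20.25 + 408.04 = 428.29
|YM|² = (14.9−17.2)² + (-10.7−2.5)² = 5.29 + 174.24 = 179.53
Minimum is at M.

M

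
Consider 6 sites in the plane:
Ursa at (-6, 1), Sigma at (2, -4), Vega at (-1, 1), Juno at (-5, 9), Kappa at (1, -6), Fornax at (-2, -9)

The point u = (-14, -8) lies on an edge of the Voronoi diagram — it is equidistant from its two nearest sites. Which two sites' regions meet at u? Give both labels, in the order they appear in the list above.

Ursa and Fornax

Squared distances from u to each site:
d²(u, Ursa) = (-14−(-6))² + (-8−1)² = 64 + 81 = 145
d²(u, Sigma) = (-14−2)² + (-8−(-4))² = 256 + 16 = 272
d²(u, Vega) = (-14−(-1))² + (-8−1)² = 169 + 81 = 250
d²(u, Juno) = (-14−(-5))² + (-8−9)² = 81 + 289 = 370
d²(u, Kappa) = (-14−1)² + (-8−(-6))² = 225 + 4 = 229
d²(u, Fornax) = (-14−(-2))² + (-8−(-9))² = 144 + 1 = 145
u is equidistant from Ursa and Fornax (both at squared distance 145), and every other site is strictly farther — so u lies on the Ursa–Fornax Voronoi edge.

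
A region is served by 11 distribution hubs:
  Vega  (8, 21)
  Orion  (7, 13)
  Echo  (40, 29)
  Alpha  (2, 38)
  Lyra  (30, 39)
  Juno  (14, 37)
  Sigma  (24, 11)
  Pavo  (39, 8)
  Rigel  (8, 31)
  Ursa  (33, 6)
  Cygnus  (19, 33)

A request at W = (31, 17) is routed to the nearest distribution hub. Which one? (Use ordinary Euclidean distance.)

Sigma

Squared Euclidean distances:
d²(W, Vega) = 529 + 16 = 545
d²(W, Orion) = 576 + 16 = 592
d²(W, Echo) = 81 + 144 = 225
d²(W, Alpha) = 841 + 441 = 1282
d²(W, Lyra) = 1 + 484 = 485
d²(W, Juno) = 289 + 400 = 689
d²(W, Sigma) = 49 + 36 = 85
d²(W, Pavo) = 64 + 81 = 145
d²(W, Rigel) = 529 + 196 = 725
d²(W, Ursa) = 4 + 121 = 125
d²(W, Cygnus) = 144 + 256 = 400
The smallest is to Sigma, so W lies in the Voronoi region of Sigma.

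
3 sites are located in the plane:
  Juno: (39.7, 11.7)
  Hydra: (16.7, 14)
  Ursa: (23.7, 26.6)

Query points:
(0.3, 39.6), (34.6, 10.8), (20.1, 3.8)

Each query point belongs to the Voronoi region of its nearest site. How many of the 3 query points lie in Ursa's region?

1

(0.3, 39.6) — d² to each: Juno:2330.77, Hydra:924.32, Ursa:716.56 → nearest is Ursa
(34.6, 10.8) — d² to each: Juno:26.82, Hydra:330.65, Ursa:368.45 → nearest is Juno
(20.1, 3.8) — d² to each: Juno:446.57, Hydra:115.6, Ursa:532.8 → nearest is Hydra
1 of the 3 points has Ursa as nearest.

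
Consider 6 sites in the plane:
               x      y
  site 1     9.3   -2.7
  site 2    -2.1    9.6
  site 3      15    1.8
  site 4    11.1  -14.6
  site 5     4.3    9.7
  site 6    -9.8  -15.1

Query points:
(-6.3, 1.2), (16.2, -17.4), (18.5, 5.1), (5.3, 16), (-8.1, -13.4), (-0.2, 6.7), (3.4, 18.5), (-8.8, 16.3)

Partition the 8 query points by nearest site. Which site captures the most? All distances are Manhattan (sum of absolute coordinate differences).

(-6.3, 1.2) — d to each: site 1:19.5, site 2:12.6, site 3:21.9, site 4:33.2, site 5:19.1, site 6:19.8 → nearest is site 2
(16.2, -17.4) — d to each: site 1:21.6, site 2:45.3, site 3:20.4, site 4:7.9, site 5:39, site 6:28.3 → nearest is site 4
(18.5, 5.1) — d to each: site 1:17, site 2:25.1, site 3:6.8, site 4:27.1, site 5:18.8, site 6:48.5 → nearest is site 3
(5.3, 16) — d to each: site 1:22.7, site 2:13.8, site 3:23.9, site 4:36.4, site 5:7.3, site 6:46.2 → nearest is site 5
(-8.1, -13.4) — d to each: site 1:28.1, site 2:29, site 3:38.3, site 4:20.4, site 5:35.5, site 6:3.4 → nearest is site 6
(-0.2, 6.7) — d to each: site 1:18.9, site 2:4.8, site 3:20.1, site 4:32.6, site 5:7.5, site 6:31.4 → nearest is site 2
(3.4, 18.5) — d to each: site 1:27.1, site 2:14.4, site 3:28.3, site 4:40.8, site 5:9.7, site 6:46.8 → nearest is site 5
(-8.8, 16.3) — d to each: site 1:37.1, site 2:13.4, site 3:38.3, site 4:50.8, site 5:19.7, site 6:32.4 → nearest is site 2
Tally — site 2:3, site 3:1, site 4:1, site 5:2, site 6:1. site 2 captures the most (3).

site 2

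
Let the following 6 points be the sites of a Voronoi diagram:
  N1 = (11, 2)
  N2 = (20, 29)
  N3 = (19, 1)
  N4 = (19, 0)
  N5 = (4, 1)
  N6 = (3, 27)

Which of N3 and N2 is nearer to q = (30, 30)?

Compare squared distances:
|qN3|² = (30−19)² + (30−1)² = 121 + 841 = 962
|qN2|² = (30−20)² + (30−29)² = 100 + 1 = 101
962 > 101, so N2 is closer.

N2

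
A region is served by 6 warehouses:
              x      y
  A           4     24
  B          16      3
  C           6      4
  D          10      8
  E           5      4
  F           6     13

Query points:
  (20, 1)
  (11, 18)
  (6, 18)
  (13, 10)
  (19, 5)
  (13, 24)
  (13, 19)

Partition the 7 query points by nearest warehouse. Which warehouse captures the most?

F

(20, 1) — d² to each: A:785, B:20, C:205, D:149, E:234, F:340 → nearest is B
(11, 18) — d² to each: A:85, B:250, C:221, D:101, E:232, F:50 → nearest is F
(6, 18) — d² to each: A:40, B:325, C:196, D:116, E:197, F:25 → nearest is F
(13, 10) — d² to each: A:277, B:58, C:85, D:13, E:100, F:58 → nearest is D
(19, 5) — d² to each: A:586, B:13, C:170, D:90, E:197, F:233 → nearest is B
(13, 24) — d² to each: A:81, B:450, C:449, D:265, E:464, F:170 → nearest is A
(13, 19) — d² to each: A:106, B:265, C:274, D:130, E:289, F:85 → nearest is F
Tally — A:1, B:2, D:1, F:3. F captures the most (3).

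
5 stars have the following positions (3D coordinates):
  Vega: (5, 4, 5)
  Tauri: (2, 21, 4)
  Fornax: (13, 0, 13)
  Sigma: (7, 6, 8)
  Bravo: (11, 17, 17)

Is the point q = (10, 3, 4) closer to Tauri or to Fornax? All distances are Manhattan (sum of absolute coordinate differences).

d(q, Tauri) = |10−2| + |3−21| + |4−4| = 8 + 18 + 0 = 26
d(q, Fornax) = |10−13| + |3−0| + |4−13| = 3 + 3 + 9 = 15
26 > 15, so Fornax is closer.

Fornax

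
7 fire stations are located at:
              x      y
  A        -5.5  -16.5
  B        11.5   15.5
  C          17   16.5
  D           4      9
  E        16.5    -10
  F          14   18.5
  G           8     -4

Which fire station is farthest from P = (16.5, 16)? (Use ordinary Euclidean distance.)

Compare squared distances (the ordering matches that of the actual distances):
|PA|² = (16.5−(-5.5))² + (16−(-16.5))² = 484 + 1056.25 = 1540.25
|PB|² = (16.5−11.5)² + (16−15.5)² = 25 + 0.25 = 25.25
|PC|² = (16.5−17)² + (16−16.5)² = 0.25 + 0.25 = 0.5
|PD|² = (16.5−4)² + (16−9)² = 156.25 + 49 = 205.25
|PE|² = (16.5−16.5)² + (16−(-10))² = 0 + 676 = 676
|PF|² = (16.5−14)² + (16−18.5)² = 6.25 + 6.25 = 12.5
|PG|² = (16.5−8)² + (16−(-4))² = 72.25 + 400 = 472.25
The largest is to A.

A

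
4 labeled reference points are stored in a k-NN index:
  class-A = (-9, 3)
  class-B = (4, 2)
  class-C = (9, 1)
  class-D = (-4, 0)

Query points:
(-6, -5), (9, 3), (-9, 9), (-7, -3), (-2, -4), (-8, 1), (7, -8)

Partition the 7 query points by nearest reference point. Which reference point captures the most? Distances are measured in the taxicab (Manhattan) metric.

(-6, -5) — d to each: class-A:11, class-B:17, class-C:21, class-D:7 → nearest is class-D
(9, 3) — d to each: class-A:18, class-B:6, class-C:2, class-D:16 → nearest is class-C
(-9, 9) — d to each: class-A:6, class-B:20, class-C:26, class-D:14 → nearest is class-A
(-7, -3) — d to each: class-A:8, class-B:16, class-C:20, class-D:6 → nearest is class-D
(-2, -4) — d to each: class-A:14, class-B:12, class-C:16, class-D:6 → nearest is class-D
(-8, 1) — d to each: class-A:3, class-B:13, class-C:17, class-D:5 → nearest is class-A
(7, -8) — d to each: class-A:27, class-B:13, class-C:11, class-D:19 → nearest is class-C
Tally — class-A:2, class-C:2, class-D:3. class-D captures the most (3).

class-D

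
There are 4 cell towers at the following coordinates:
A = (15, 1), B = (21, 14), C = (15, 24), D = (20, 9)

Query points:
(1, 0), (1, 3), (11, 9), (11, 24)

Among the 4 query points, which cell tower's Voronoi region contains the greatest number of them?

(1, 0) — d² to each: A:197, B:596, C:772, D:442 → nearest is A
(1, 3) — d² to each: A:200, B:521, C:637, D:397 → nearest is A
(11, 9) — d² to each: A:80, B:125, C:241, D:81 → nearest is A
(11, 24) — d² to each: A:545, B:200, C:16, D:306 → nearest is C
Tally — A:3, C:1. A captures the most (3).

A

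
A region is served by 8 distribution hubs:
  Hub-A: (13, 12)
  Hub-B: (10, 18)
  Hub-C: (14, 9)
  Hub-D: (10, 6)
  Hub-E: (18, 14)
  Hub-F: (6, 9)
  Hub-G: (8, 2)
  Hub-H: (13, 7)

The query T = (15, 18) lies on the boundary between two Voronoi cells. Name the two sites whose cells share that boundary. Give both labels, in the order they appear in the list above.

Squared distances from T to each site:
d²(T, Hub-A) = (15−13)² + (18−12)² = 4 + 36 = 40
d²(T, Hub-B) = (15−10)² + (18−18)² = 25 + 0 = 25
d²(T, Hub-C) = (15−14)² + (18−9)² = 1 + 81 = 82
d²(T, Hub-D) = (15−10)² + (18−6)² = 25 + 144 = 169
d²(T, Hub-E) = (15−18)² + (18−14)² = 9 + 16 = 25
d²(T, Hub-F) = (15−6)² + (18−9)² = 81 + 81 = 162
d²(T, Hub-G) = (15−8)² + (18−2)² = 49 + 256 = 305
d²(T, Hub-H) = (15−13)² + (18−7)² = 4 + 121 = 125
T is equidistant from Hub-B and Hub-E (both at squared distance 25), and every other site is strictly farther — so T lies on the Hub-B–Hub-E Voronoi edge.

Hub-B and Hub-E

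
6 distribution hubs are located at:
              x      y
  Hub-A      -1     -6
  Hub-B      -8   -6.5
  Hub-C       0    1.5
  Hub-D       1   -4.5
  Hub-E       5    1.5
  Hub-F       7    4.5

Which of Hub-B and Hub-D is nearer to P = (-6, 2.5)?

Compare squared distances:
d²(P, Hub-B) = (-6−(-8))² + (2.5−(-6.5))² = 4 + 81 = 85
d²(P, Hub-D) = (-6−1)² + (2.5−(-4.5))² = 49 + 49 = 98
85 < 98, so Hub-B is closer.

Hub-B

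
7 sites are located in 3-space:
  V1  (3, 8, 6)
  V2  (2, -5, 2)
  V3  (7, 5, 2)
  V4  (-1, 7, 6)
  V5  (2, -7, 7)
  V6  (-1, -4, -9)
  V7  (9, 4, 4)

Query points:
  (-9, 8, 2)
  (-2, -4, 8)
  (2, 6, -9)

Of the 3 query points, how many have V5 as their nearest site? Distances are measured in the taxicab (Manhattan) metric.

(-9, 8, 2) — d to each: V1:16, V2:24, V3:19, V4:13, V5:31, V6:31, V7:24 → nearest is V4
(-2, -4, 8) — d to each: V1:19, V2:11, V3:24, V4:14, V5:8, V6:18, V7:23 → nearest is V5
(2, 6, -9) — d to each: V1:18, V2:22, V3:17, V4:19, V5:29, V6:13, V7:22 → nearest is V6
1 of the 3 points has V5 as nearest.

1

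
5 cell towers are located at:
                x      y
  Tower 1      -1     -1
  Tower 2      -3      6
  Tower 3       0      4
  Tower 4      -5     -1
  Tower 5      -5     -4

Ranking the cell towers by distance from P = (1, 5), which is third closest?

Squared Euclidean distances:
d²(P, Tower 1) = (1−(-1))² + (5−(-1))² = 4 + 36 = 40
d²(P, Tower 2) = (1−(-3))² + (5−6)² = 16 + 1 = 17
d²(P, Tower 3) = (1−0)² + (5−4)² = 1 + 1 = 2
d²(P, Tower 4) = (1−(-5))² + (5−(-1))² = 36 + 36 = 72
d²(P, Tower 5) = (1−(-5))² + (5−(-4))² = 36 + 81 = 117
Sorted ascending: Tower 3, Tower 2, Tower 1, Tower 4, … — the third-nearest is Tower 1.

Tower 1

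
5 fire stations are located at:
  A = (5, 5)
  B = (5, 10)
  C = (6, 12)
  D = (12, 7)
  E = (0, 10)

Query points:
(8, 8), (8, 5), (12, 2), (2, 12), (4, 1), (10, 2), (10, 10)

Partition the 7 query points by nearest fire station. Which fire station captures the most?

D

(8, 8) — d² to each: A:18, B:13, C:20, D:17, E:68 → nearest is B
(8, 5) — d² to each: A:9, B:34, C:53, D:20, E:89 → nearest is A
(12, 2) — d² to each: A:58, B:113, C:136, D:25, E:208 → nearest is D
(2, 12) — d² to each: A:58, B:13, C:16, D:125, E:8 → nearest is E
(4, 1) — d² to each: A:17, B:82, C:125, D:100, E:97 → nearest is A
(10, 2) — d² to each: A:34, B:89, C:116, D:29, E:164 → nearest is D
(10, 10) — d² to each: A:50, B:25, C:20, D:13, E:100 → nearest is D
Tally — A:2, B:1, D:3, E:1. D captures the most (3).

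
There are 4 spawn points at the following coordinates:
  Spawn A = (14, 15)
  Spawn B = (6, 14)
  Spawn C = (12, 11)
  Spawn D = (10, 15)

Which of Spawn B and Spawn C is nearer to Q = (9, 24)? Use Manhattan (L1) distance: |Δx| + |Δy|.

d(Q, Spawn B) = |9−6| + |24−14| = 3 + 10 = 13
d(Q, Spawn C) = |9−12| + |24−11| = 3 + 13 = 16
13 < 16, so Spawn B is closer.

Spawn B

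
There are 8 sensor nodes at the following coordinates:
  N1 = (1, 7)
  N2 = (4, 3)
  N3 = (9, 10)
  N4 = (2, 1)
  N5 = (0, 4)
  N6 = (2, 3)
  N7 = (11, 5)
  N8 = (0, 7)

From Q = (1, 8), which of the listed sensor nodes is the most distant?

Compare squared distances (the ordering matches that of the actual distances):
|QN1|² = (1−1)² + (8−7)² = 0 + 1 = 1
|QN2|² = (1−4)² + (8−3)² = 9 + 25 = 34
|QN3|² = (1−9)² + (8−10)² = 64 + 4 = 68
|QN4|² = (1−2)² + (8−1)² = 1 + 49 = 50
|QN5|² = (1−0)² + (8−4)² = 1 + 16 = 17
|QN6|² = (1−2)² + (8−3)² = 1 + 25 = 26
|QN7|² = (1−11)² + (8−5)² = 100 + 9 = 109
|QN8|² = (1−0)² + (8−7)² = 1 + 1 = 2
The largest is to N7.

N7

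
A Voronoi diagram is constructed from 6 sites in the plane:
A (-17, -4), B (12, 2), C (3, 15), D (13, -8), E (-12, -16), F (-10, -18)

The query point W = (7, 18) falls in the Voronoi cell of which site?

Compare squared distances (the ordering matches that of the actual distances):
|WA|² = (7−(-17))² + (18−(-4))² = 576 + 484 = 1060
|WB|² = (7−12)² + (18−2)² = 25 + 256 = 281
|WC|² = (7−3)² + (18−15)² = 16 + 9 = 25
|WD|² = (7−13)² + (18−(-8))² = 36 + 676 = 712
|WE|² = (7−(-12))² + (18−(-16))² = 361 + 1156 = 1517
|WF|² = (7−(-10))² + (18−(-18))² = 289 + 1296 = 1585
Minimum is at C.

C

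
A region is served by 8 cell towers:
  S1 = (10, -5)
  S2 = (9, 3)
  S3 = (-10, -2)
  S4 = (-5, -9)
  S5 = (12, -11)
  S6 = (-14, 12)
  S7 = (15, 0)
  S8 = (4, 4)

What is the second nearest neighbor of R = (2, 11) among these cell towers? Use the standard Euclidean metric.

S2

Compare squared distances (the ordering matches that of the actual distances):
|RS1|² = (2−10)² + (11−(-5))² = 64 + 256 = 320
|RS2|² = (2−9)² + (11−3)² = 49 + 64 = 113
|RS3|² = (2−(-10))² + (11−(-2))² = 144 + 169 = 313
|RS4|² = (2−(-5))² + (11−(-9))² = 49 + 400 = 449
|RS5|² = (2−12)² + (11−(-11))² = 100 + 484 = 584
|RS6|² = (2−(-14))² + (11−12)² = 256 + 1 = 257
|RS7|² = (2−15)² + (11−0)² = 169 + 121 = 290
|RS8|² = (2−4)² + (11−4)² = 4 + 49 = 53
Sorted ascending: S8, S2, S6, … — the second-nearest is S2.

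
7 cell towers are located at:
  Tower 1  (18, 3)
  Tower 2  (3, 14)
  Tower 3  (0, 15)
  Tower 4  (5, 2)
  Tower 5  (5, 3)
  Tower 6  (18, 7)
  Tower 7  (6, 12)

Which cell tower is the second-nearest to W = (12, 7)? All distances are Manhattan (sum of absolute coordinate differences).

Tower 1

d(W, Tower 1) = |12−18| + |7−3| = 6 + 4 = 10
d(W, Tower 2) = |12−3| + |7−14| = 9 + 7 = 16
d(W, Tower 3) = |12−0| + |7−15| = 12 + 8 = 20
d(W, Tower 4) = |12−5| + |7−2| = 7 + 5 = 12
d(W, Tower 5) = |12−5| + |7−3| = 7 + 4 = 11
d(W, Tower 6) = |12−18| + |7−7| = 6 + 0 = 6
d(W, Tower 7) = |12−6| + |7−12| = 6 + 5 = 11
Sorted ascending: Tower 6, Tower 1, Tower 5, … — the second-nearest is Tower 1.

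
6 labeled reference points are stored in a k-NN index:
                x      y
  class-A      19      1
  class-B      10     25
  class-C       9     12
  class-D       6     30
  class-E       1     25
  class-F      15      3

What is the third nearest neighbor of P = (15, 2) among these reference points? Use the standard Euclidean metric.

Since √ is increasing, it suffices to compare squared distances:
d²(P, class-A) = (15−19)² + (2−1)² = 16 + 1 = 17
d²(P, class-B) = (15−10)² + (2−25)² = 25 + 529 = 554
d²(P, class-C) = (15−9)² + (2−12)² = 36 + 100 = 136
d²(P, class-D) = (15−6)² + (2−30)² = 81 + 784 = 865
d²(P, class-E) = (15−1)² + (2−25)² = 196 + 529 = 725
d²(P, class-F) = (15−15)² + (2−3)² = 0 + 1 = 1
Sorted ascending: class-F, class-A, class-C, class-B, … — the third-nearest is class-C.

class-C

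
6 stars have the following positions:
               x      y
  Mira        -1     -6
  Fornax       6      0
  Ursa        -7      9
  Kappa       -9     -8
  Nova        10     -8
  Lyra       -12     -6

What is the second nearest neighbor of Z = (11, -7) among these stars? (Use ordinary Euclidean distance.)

Squared Euclidean distances:
d²(Z, Mira) = (11−(-1))² + (-7−(-6))² = 144 + 1 = 145
d²(Z, Fornax) = (11−6)² + (-7−0)² = 25 + 49 = 74
d²(Z, Ursa) = (11−(-7))² + (-7−9)² = 324 + 256 = 580
d²(Z, Kappa) = (11−(-9))² + (-7−(-8))² = 400 + 1 = 401
d²(Z, Nova) = (11−10)² + (-7−(-8))² = 1 + 1 = 2
d²(Z, Lyra) = (11−(-12))² + (-7−(-6))² = 529 + 1 = 530
Sorted ascending: Nova, Fornax, Mira, … — the second-nearest is Fornax.

Fornax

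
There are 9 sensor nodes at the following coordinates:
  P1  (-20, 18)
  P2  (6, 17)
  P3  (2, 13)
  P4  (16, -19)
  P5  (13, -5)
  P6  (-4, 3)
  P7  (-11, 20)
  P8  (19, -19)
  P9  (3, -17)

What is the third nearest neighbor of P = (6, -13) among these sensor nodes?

P4

Squared Euclidean distances:
|PP1|² = (6−(-20))² + (-13−18)² = 676 + 961 = 1637
|PP2|² = (6−6)² + (-13−17)² = 0 + 900 = 900
|PP3|² = (6−2)² + (-13−13)² = 16 + 676 = 692
|PP4|² = (6−16)² + (-13−(-19))² = 100 + 36 = 136
|PP5|² = (6−13)² + (-13−(-5))² = 49 + 64 = 113
|PP6|² = (6−(-4))² + (-13−3)² = 100 + 256 = 356
|PP7|² = (6−(-11))² + (-13−20)² = 289 + 1089 = 1378
|PP8|² = (6−19)² + (-13−(-19))² = 169 + 36 = 205
|PP9|² = (6−3)² + (-13−(-17))² = 9 + 16 = 25
Sorted ascending: P9, P5, P4, P8, … — the third-nearest is P4.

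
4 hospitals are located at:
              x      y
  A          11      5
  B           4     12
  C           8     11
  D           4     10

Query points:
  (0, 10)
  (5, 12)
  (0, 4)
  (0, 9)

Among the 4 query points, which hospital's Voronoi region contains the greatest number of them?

(0, 10) — d² to each: A:146, B:20, C:65, D:16 → nearest is D
(5, 12) — d² to each: A:85, B:1, C:10, D:5 → nearest is B
(0, 4) — d² to each: A:122, B:80, C:113, D:52 → nearest is D
(0, 9) — d² to each: A:137, B:25, C:68, D:17 → nearest is D
Tally — B:1, D:3. D captures the most (3).

D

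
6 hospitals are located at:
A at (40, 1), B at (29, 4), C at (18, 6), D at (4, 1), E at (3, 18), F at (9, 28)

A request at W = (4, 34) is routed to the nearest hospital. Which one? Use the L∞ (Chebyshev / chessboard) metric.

d(W,A) = max(36, 33) = 36
d(W,B) = max(25, 30) = 30
d(W,C) = max(14, 28) = 28
d(W,D) = max(0, 33) = 33
d(W,E) = max(1, 16) = 16
d(W,F) = max(5, 6) = 6
F is nearest.

F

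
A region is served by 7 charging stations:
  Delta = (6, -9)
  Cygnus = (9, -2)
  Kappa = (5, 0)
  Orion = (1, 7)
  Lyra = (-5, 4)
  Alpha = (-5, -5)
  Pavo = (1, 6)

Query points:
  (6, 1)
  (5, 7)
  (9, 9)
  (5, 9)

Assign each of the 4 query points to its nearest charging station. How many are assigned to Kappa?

(6, 1) — d² to each: Delta:100, Cygnus:18, Kappa:2, Orion:61, Lyra:130, Alpha:157, Pavo:50 → nearest is Kappa
(5, 7) — d² to each: Delta:257, Cygnus:97, Kappa:49, Orion:16, Lyra:109, Alpha:244, Pavo:17 → nearest is Orion
(9, 9) — d² to each: Delta:333, Cygnus:121, Kappa:97, Orion:68, Lyra:221, Alpha:392, Pavo:73 → nearest is Orion
(5, 9) — d² to each: Delta:325, Cygnus:137, Kappa:81, Orion:20, Lyra:125, Alpha:296, Pavo:25 → nearest is Orion
1 of the 4 points has Kappa as nearest.

1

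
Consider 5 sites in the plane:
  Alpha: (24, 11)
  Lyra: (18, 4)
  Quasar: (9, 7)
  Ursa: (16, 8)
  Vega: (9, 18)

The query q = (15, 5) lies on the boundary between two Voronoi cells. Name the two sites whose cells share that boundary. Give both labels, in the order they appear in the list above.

Squared distances from q to each site:
d²(q, Alpha) = (15−24)² + (5−11)² = 81 + 36 = 117
d²(q, Lyra) = (15−18)² + (5−4)² = 9 + 1 = 10
d²(q, Quasar) = (15−9)² + (5−7)² = 36 + 4 = 40
d²(q, Ursa) = (15−16)² + (5−8)² = 1 + 9 = 10
d²(q, Vega) = (15−9)² + (5−18)² = 36 + 169 = 205
q is equidistant from Lyra and Ursa (both at squared distance 10), and every other site is strictly farther — so q lies on the Lyra–Ursa Voronoi edge.

Lyra and Ursa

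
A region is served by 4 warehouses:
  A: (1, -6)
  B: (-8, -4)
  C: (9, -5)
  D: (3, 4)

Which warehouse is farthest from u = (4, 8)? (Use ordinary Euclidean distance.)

B

Compare squared distances (the ordering matches that of the actual distances):
|uA|² = (4−1)² + (8−(-6))² = 9 + 196 = 205
|uB|² = (4−(-8))² + (8−(-4))² = 144 + 144 = 288
|uC|² = (4−9)² + (8−(-5))² = 25 + 169 = 194
|uD|² = (4−3)² + (8−4)² = 1 + 16 = 17
The largest is to B.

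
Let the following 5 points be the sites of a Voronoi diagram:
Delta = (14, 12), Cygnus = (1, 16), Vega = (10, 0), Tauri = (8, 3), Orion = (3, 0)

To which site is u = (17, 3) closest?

Squared Euclidean distances:
d²(u, Delta) = (17−14)² + (3−12)² = 9 + 81 = 90
d²(u, Cygnus) = (17−1)² + (3−16)² = 256 + 169 = 425
d²(u, Vega) = (17−10)² + (3−0)² = 49 + 9 = 58
d²(u, Tauri) = (17−8)² + (3−3)² = 81 + 0 = 81
d²(u, Orion) = (17−3)² + (3−0)² = 196 + 9 = 205
Minimum is at Vega.

Vega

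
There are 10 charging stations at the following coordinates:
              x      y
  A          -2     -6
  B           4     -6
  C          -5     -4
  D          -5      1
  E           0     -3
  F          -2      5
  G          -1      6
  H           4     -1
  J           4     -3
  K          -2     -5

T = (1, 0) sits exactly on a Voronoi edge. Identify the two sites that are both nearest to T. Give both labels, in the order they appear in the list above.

E and H

Squared distances from T to each site:
|TA|² = (1−(-2))² + (0−(-6))² = 9 + 36 = 45
|TB|² = (1−4)² + (0−(-6))² = 9 + 36 = 45
|TC|² = (1−(-5))² + (0−(-4))² = 36 + 16 = 52
|TD|² = (1−(-5))² + (0−1)² = 36 + 1 = 37
|TE|² = (1−0)² + (0−(-3))² = 1 + 9 = 10
|TF|² = (1−(-2))² + (0−5)² = 9 + 25 = 34
|TG|² = (1−(-1))² + (0−6)² = 4 + 36 = 40
|TH|² = (1−4)² + (0−(-1))² = 9 + 1 = 10
|TJ|² = (1−4)² + (0−(-3))² = 9 + 9 = 18
|TK|² = (1−(-2))² + (0−(-5))² = 9 + 25 = 34
T is equidistant from E and H (both at squared distance 10), and every other site is strictly farther — so T lies on the E–H Voronoi edge.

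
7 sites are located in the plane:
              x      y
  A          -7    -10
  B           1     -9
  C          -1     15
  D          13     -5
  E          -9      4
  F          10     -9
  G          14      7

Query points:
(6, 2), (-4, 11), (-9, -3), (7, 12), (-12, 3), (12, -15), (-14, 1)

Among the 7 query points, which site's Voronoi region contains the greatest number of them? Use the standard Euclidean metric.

E

(6, 2) — d² to each: A:313, B:146, C:218, D:98, E:229, F:137, G:89 → nearest is G
(-4, 11) — d² to each: A:450, B:425, C:25, D:545, E:74, F:596, G:340 → nearest is C
(-9, -3) — d² to each: A:53, B:136, C:388, D:488, E:49, F:397, G:629 → nearest is E
(7, 12) — d² to each: A:680, B:477, C:73, D:325, E:320, F:450, G:74 → nearest is C
(-12, 3) — d² to each: A:194, B:313, C:265, D:689, E:10, F:628, G:692 → nearest is E
(12, -15) — d² to each: A:386, B:157, C:1069, D:101, E:802, F:40, G:488 → nearest is F
(-14, 1) — d² to each: A:170, B:325, C:365, D:765, E:34, F:676, G:820 → nearest is E
Tally — C:2, E:3, F:1, G:1. E captures the most (3).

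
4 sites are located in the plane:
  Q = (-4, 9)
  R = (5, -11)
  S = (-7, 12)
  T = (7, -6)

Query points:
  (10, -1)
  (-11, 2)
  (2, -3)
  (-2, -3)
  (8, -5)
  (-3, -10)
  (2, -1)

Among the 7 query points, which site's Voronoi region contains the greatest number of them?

(10, -1) — d² to each: Q:296, R:125, S:458, T:34 → nearest is T
(-11, 2) — d² to each: Q:98, R:425, S:116, T:388 → nearest is Q
(2, -3) — d² to each: Q:180, R:73, S:306, T:34 → nearest is T
(-2, -3) — d² to each: Q:148, R:113, S:250, T:90 → nearest is T
(8, -5) — d² to each: Q:340, R:45, S:514, T:2 → nearest is T
(-3, -10) — d² to each: Q:362, R:65, S:500, T:116 → nearest is R
(2, -1) — d² to each: Q:136, R:109, S:250, T:50 → nearest is T
Tally — Q:1, R:1, T:5. T captures the most (5).

T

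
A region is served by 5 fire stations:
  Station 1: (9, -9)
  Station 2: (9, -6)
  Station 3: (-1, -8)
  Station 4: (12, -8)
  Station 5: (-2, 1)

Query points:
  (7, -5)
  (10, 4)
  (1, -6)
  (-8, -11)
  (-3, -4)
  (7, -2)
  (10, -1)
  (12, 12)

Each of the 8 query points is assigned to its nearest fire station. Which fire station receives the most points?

Station 2

(7, -5) — d² to each: Station 1:20, Station 2:5, Station 3:73, Station 4:34, Station 5:117 → nearest is Station 2
(10, 4) — d² to each: Station 1:170, Station 2:101, Station 3:265, Station 4:148, Station 5:153 → nearest is Station 2
(1, -6) — d² to each: Station 1:73, Station 2:64, Station 3:8, Station 4:125, Station 5:58 → nearest is Station 3
(-8, -11) — d² to each: Station 1:293, Station 2:314, Station 3:58, Station 4:409, Station 5:180 → nearest is Station 3
(-3, -4) — d² to each: Station 1:169, Station 2:148, Station 3:20, Station 4:241, Station 5:26 → nearest is Station 3
(7, -2) — d² to each: Station 1:53, Station 2:20, Station 3:100, Station 4:61, Station 5:90 → nearest is Station 2
(10, -1) — d² to each: Station 1:65, Station 2:26, Station 3:170, Station 4:53, Station 5:148 → nearest is Station 2
(12, 12) — d² to each: Station 1:450, Station 2:333, Station 3:569, Station 4:400, Station 5:317 → nearest is Station 5
Tally — Station 2:4, Station 3:3, Station 5:1. Station 2 captures the most (4).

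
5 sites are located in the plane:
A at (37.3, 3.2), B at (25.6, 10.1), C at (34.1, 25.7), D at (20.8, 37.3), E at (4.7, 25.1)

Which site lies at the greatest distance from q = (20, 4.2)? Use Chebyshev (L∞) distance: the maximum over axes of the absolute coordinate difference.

D

d(q,A) = max(17.3, 1) = 17.3
d(q,B) = max(5.6, 5.9) = 5.9
d(q,C) = max(14.1, 21.5) = 21.5
d(q,D) = max(0.8, 33.1) = 33.1
d(q,E) = max(15.3, 20.9) = 20.9
The largest is to D.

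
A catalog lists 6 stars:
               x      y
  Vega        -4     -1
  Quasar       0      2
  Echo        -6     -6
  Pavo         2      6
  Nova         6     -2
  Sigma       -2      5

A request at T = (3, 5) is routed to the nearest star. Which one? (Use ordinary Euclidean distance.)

Pavo

Compare squared distances (the ordering matches that of the actual distances):
d²(T, Vega) = 49 + 36 = 85
d²(T, Quasar) = 9 + 9 = 18
d²(T, Echo) = 81 + 121 = 202
d²(T, Pavo) = 1 + 1 = 2
d²(T, Nova) = 9 + 49 = 58
d²(T, Sigma) = 25 + 0 = 25
The smallest is to Pavo, so T lies in the Voronoi region of Pavo.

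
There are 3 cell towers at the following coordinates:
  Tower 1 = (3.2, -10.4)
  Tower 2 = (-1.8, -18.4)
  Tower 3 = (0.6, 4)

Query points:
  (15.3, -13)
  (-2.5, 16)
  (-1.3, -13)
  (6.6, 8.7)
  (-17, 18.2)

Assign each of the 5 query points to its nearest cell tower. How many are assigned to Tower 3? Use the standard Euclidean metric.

(15.3, -13) — d² to each: Tower 1:153.17, Tower 2:321.57, Tower 3:505.09 → nearest is Tower 1
(-2.5, 16) — d² to each: Tower 1:729.45, Tower 2:1183.85, Tower 3:153.61 → nearest is Tower 3
(-1.3, -13) — d² to each: Tower 1:27.01, Tower 2:29.41, Tower 3:292.61 → nearest is Tower 1
(6.6, 8.7) — d² to each: Tower 1:376.37, Tower 2:804.97, Tower 3:58.09 → nearest is Tower 3
(-17, 18.2) — d² to each: Tower 1:1226, Tower 2:1570.6, Tower 3:511.4 → nearest is Tower 3
3 of the 5 points have Tower 3 as nearest.

3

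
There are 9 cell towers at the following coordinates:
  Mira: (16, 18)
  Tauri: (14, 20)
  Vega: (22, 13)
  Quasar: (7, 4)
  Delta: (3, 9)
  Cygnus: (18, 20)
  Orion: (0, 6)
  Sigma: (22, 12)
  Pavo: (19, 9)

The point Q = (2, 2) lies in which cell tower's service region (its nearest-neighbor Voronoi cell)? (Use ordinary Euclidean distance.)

Orion

Compare squared distances (the ordering matches that of the actual distances):
d²(Q, Mira) = 196 + 256 = 452
d²(Q, Tauri) = 144 + 324 = 468
d²(Q, Vega) = 400 + 121 = 521
d²(Q, Quasar) = 25 + 4 = 29
d²(Q, Delta) = 1 + 49 = 50
d²(Q, Cygnus) = 256 + 324 = 580
d²(Q, Orion) = 4 + 16 = 20
d²(Q, Sigma) = 400 + 100 = 500
d²(Q, Pavo) = 289 + 49 = 338
The smallest is to Orion, so Q lies in the Voronoi region of Orion.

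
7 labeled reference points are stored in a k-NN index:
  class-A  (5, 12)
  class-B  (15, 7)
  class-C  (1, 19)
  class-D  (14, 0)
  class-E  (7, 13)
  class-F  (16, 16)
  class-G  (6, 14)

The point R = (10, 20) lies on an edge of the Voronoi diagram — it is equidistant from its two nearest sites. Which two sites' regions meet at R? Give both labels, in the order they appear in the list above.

class-F and class-G

Squared distances from R to each site:
d²(R, class-A) = (10−5)² + (20−12)² = 25 + 64 = 89
d²(R, class-B) = (10−15)² + (20−7)² = 25 + 169 = 194
d²(R, class-C) = (10−1)² + (20−19)² = 81 + 1 = 82
d²(R, class-D) = (10−14)² + (20−0)² = 16 + 400 = 416
d²(R, class-E) = (10−7)² + (20−13)² = 9 + 49 = 58
d²(R, class-F) = (10−16)² + (20−16)² = 36 + 16 = 52
d²(R, class-G) = (10−6)² + (20−14)² = 16 + 36 = 52
R is equidistant from class-F and class-G (both at squared distance 52), and every other site is strictly farther — so R lies on the class-F–class-G Voronoi edge.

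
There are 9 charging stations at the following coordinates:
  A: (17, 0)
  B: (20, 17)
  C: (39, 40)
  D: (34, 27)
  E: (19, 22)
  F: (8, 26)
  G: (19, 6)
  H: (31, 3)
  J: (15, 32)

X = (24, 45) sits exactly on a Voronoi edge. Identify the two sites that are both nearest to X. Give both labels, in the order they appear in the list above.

Squared distances from X to each site:
|XA|² = (24−17)² + (45−0)² = 49 + 2025 = 2074
|XB|² = (24−20)² + (45−17)² = 16 + 784 = 800
|XC|² = (24−39)² + (45−40)² = 225 + 25 = 250
|XD|² = (24−34)² + (45−27)² = 100 + 324 = 424
|XE|² = (24−19)² + (45−22)² = 25 + 529 = 554
|XF|² = (24−8)² + (45−26)² = 256 + 361 = 617
|XG|² = (24−19)² + (45−6)² = 25 + 1521 = 1546
|XH|² = (24−31)² + (45−3)² = 49 + 1764 = 1813
|XJ|² = (24−15)² + (45−32)² = 81 + 169 = 250
X is equidistant from C and J (both at squared distance 250), and every other site is strictly farther — so X lies on the C–J Voronoi edge.

C and J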